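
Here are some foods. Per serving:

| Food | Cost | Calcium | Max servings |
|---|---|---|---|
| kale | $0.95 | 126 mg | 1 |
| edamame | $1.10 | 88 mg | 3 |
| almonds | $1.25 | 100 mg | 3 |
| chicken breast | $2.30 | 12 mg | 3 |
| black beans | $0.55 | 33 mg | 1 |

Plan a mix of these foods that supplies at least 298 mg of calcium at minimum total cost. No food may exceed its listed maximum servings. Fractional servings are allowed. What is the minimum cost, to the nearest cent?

Cost per mg of calcium: kale $0.0075, edamame $0.0125, almonds $0.0125, black beans $0.0167, chicken breast $0.1917.
Take 1 serving of kale: +126.0 mg calcium for $0.95 (total $0.95, still need 172.0 mg).
Take 1.955 servings of edamame: +172.0 mg calcium for $2.15 (total $3.10, still need 0.0 mg).
Filling from the cheapest source first is optimal under one linear minimum: $3.10.

$3.10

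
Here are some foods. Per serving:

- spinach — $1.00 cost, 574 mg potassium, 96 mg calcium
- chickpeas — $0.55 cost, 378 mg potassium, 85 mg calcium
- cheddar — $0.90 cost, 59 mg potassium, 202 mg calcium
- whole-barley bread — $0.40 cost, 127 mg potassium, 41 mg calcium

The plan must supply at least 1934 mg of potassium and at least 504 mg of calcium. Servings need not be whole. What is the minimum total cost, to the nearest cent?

$3.11

The cheapest plan sits at a corner of the feasible region — with two constraints it uses at most two foods.
spinach only: max(1934/574, 504/96) = 5.25 servings → $5.25.
chickpeas only: max(1934/378, 504/85) = 5.929 servings → $3.26.
cheddar only: max(1934/59, 504/202) = 32.78 servings → $29.50.
whole-barley bread only: max(1934/127, 504/41) = 15.23 servings → $6.09.
spinach + chickpeas: the both-tight solution has a negative serving — not a feasible corner.
spinach + cheddar with both tight: 3.273 servings and 0.9397 servings → $4.12.
spinach + whole-barley bread with both tight: 1.348 servings and 9.137 servings → $5.00.
chickpeas + cheddar with both tight: 5.059 servings and 0.3662 servings → $3.11.
chickpeas + whole-barley bread with both tight: 3.25 servings and 5.554 servings → $4.01.
cheddar + whole-barley bread: intersection lies outside the first quadrant.
Cheapest feasible corner: $3.11.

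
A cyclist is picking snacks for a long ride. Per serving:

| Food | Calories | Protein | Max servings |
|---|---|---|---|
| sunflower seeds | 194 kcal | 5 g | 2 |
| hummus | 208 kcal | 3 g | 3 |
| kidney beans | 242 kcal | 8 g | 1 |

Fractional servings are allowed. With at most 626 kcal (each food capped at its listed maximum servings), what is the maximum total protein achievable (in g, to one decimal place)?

Protein per kcal: kidney beans 0.03306, sunflower seeds 0.02577, hummus 0.01442.
Take 1 serving of kidney beans: uses 242 kcal, +8.0 g protein (running total 8.0 g).
Take 1.979 servings of sunflower seeds: uses 384 kcal, +9.9 g protein (running total 17.9 g).
Filling greedily by protein-per-kcal is optimal for one linear limit, giving 17.9 g.

17.9 g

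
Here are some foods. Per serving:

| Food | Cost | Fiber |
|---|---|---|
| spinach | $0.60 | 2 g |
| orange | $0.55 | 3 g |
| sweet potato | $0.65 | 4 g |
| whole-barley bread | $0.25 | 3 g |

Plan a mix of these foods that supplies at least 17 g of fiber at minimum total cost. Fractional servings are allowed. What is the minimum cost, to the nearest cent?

Cost per g of fiber: whole-barley bread $0.0833, sweet potato $0.1625, orange $0.1833, spinach $0.3000.
With no serving limits, use only whole-barley bread: 17 g / 3 g = 5.667 servings × $0.25 = $1.42.

$1.42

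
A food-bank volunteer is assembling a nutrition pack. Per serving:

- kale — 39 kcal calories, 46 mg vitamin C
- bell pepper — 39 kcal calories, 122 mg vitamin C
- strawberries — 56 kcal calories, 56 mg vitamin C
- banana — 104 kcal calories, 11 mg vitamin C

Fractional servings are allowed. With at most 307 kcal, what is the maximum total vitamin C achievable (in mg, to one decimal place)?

960.4 mg

Vitamin C per kcal: bell pepper 3.128, kale 1.179, strawberries 1, banana 0.1058.
With no serving limits, spend the whole calories allowance on bell pepper: 307 kcal / 39 kcal × 122 mg = 960.4 mg.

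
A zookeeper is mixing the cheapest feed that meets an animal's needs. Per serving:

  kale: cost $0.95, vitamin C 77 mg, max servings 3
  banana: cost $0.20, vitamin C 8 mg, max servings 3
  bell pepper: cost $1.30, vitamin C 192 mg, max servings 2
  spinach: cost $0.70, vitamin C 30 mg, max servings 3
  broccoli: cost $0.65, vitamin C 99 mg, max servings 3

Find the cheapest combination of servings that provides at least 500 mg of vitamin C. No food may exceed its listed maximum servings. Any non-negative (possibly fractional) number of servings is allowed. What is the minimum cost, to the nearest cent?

$3.32

Cost per mg of vitamin C: broccoli $0.0066, bell pepper $0.0068, kale $0.0123, spinach $0.0233, banana $0.0250.
Take 3 servings of broccoli: +297.0 mg vitamin C for $1.95 (total $1.95, still need 203.0 mg).
Take 1.057 servings of bell pepper: +203.0 mg vitamin C for $1.37 (total $3.32, still need 0.0 mg).
Filling from the cheapest source first is optimal under one linear minimum: $3.32.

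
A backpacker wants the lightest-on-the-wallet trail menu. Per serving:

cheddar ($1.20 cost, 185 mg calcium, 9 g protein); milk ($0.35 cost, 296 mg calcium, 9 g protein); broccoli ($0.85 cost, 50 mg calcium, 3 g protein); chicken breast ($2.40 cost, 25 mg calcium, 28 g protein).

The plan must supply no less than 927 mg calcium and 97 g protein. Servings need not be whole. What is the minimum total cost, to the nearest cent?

An LP optimum is at a vertex; with two nutrient constraints at most two foods are used. Check each candidate.
cheddar only: max(927/185, 97/9) = 10.78 servings → $12.93.
milk only: max(927/296, 97/9) = 10.78 servings → $3.77.
broccoli only: max(927/50, 97/3) = 32.33 servings → $27.48.
chicken breast only: max(927/25, 97/28) = 37.08 servings → $88.99.
cheddar + milk: intersection lies outside the first quadrant.
cheddar + broccoli: intersection lies outside the first quadrant.
cheddar + chicken breast with both tight: 4.749 servings and 1.938 servings → $10.35.
milk + broccoli: intersection lies outside the first quadrant.
milk + chicken breast with both tight: 2.918 servings and 2.526 servings → $7.08.
broccoli + chicken breast with both tight: 17.76 servings and 1.562 servings → $18.84.
So the least-cost plan costs $3.77.

$3.77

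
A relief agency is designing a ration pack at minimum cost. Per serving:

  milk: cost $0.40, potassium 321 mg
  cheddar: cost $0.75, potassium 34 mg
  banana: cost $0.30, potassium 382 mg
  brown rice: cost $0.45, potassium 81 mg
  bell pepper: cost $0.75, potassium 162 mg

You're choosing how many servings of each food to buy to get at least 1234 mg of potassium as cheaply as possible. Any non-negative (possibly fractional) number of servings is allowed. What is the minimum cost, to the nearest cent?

$0.97

Cost per mg of potassium: banana $0.0008, milk $0.0012, bell pepper $0.0046, brown rice $0.0056, cheddar $0.0221.
With no serving limits, use only banana: 1234 mg / 382 mg = 3.23 servings × $0.30 = $0.97.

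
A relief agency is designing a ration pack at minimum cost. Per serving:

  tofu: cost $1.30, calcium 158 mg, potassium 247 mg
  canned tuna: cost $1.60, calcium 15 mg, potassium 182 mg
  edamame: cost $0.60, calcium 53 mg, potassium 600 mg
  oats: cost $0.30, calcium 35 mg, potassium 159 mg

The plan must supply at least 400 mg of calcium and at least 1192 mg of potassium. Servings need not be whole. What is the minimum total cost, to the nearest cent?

For a min-cost LP with two ≥-constraints, a basic feasible solution has at most two positive variables.
tofu only: max(400/158, 1192/247) = 4.826 servings → $6.27.
canned tuna only: max(400/15, 1192/182) = 26.67 servings → $42.67.
edamame only: max(400/53, 1192/600) = 7.547 servings → $4.53.
oats only: max(400/35, 1192/159) = 11.43 servings → $3.43.
tofu + canned tuna with both tight: 2.192 servings and 3.574 servings → $8.57.
tofu + edamame with both tight: 2.164 servings and 1.096 servings → $3.47.
tofu + oats with both tight: 1.328 servings and 5.434 servings → $3.36.
canned tuna + edamame with both targets exact would need a negative amount; discard.
canned tuna + oats: intersection lies outside the first quadrant.
edamame + oats: the both-tight solution has a negative serving — not a feasible corner.
Cheapest feasible corner: $3.36.

$3.36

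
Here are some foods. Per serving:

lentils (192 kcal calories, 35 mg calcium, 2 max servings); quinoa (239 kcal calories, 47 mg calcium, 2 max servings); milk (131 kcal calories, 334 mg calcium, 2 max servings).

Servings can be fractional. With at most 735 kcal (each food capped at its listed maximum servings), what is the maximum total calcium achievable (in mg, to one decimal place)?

761.0 mg

Calcium per kcal: milk 2.55, quinoa 0.1967, lentils 0.1823.
Take 2 servings of milk: uses 262 kcal, +668.0 mg calcium (running total 668.0 mg).
Take 1.979 servings of quinoa: uses 473 kcal, +93.0 mg calcium (running total 761.0 mg).
Greedy by best ratio exhausts the calories allowance optimally: 761.0 mg.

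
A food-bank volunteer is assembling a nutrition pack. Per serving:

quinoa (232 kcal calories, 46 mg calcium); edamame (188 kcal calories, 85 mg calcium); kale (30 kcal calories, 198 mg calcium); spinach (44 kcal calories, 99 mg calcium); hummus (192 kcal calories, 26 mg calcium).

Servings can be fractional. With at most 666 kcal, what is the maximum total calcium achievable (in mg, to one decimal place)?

4395.6 mg

Calcium per kcal: kale 6.6, spinach 2.25, edamame 0.4521, quinoa 0.1983, hummus 0.1354.
With no serving limits, spend the whole calories allowance on kale: 666 kcal / 30 kcal × 198 mg = 4395.6 mg.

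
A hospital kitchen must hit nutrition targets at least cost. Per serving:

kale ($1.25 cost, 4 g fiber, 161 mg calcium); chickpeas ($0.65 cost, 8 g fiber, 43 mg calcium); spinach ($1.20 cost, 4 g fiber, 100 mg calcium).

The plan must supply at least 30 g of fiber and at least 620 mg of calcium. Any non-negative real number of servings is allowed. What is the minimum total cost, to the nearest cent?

kale only: max(30/4, 620/161) = 7.5 servings → $9.38.
chickpeas only: max(30/8, 620/43) = 14.42 servings → $9.37.
spinach only: max(30/4, 620/100) = 7.5 servings → $9.00.
kale + chickpeas with both tight: 3.289 servings and 2.106 servings → $5.48.
kale + spinach: intersection lies outside the first quadrant.
chickpeas + spinach with both tight: 0.828 servings and 5.844 servings → $7.55.
So the least-cost plan costs $5.48.

$5.48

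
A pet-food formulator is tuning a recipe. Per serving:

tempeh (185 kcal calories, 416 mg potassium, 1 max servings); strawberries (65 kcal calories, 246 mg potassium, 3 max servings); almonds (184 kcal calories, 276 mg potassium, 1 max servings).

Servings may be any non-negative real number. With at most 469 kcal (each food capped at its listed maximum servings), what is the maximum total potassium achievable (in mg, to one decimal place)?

1287.5 mg

Potassium per kcal: strawberries 3.785, tempeh 2.249, almonds 1.5.
Take 3 servings of strawberries: uses 195 kcal, +738.0 mg potassium (running total 738.0 mg).
Take 1 serving of tempeh: uses 185 kcal, +416.0 mg potassium (running total 1154.0 mg).
Take 0.4837 servings of almonds: uses 89 kcal, +133.5 mg potassium (running total 1287.5 mg).
Filling greedily by potassium-per-kcal is optimal for one linear limit, giving 1287.5 mg.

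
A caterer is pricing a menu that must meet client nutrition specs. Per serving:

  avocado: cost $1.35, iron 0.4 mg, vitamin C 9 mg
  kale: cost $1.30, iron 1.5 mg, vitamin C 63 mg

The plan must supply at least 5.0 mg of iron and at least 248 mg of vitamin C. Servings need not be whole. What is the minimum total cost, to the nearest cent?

Check every corner: each single food scaled to meet both minima, and each pair solved so both constraints bind.
avocado only: max(5.0/0.4, 248/9) = 27.56 servings → $37.20.
kale only: max(5.0/1.5, 248/63) = 3.937 servings → $5.12.
avocado + kale with both targets exact would need a negative amount; discard.
Cheapest feasible corner: $5.12.

$5.12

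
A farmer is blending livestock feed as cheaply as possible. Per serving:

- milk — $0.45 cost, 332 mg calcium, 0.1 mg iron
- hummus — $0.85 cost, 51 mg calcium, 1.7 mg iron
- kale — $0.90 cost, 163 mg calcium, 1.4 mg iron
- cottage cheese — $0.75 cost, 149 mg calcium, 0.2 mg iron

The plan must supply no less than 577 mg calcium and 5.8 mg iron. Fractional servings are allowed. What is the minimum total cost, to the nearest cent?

$3.39

Compare the cost at each extreme point of the feasible region.
milk only: max(577/332, 5.8/0.1) = 58 servings → $26.10.
hummus only: max(577/51, 5.8/1.7) = 11.31 servings → $9.62.
kale only: max(577/163, 5.8/1.4) = 4.143 servings → $3.73.
cottage cheese only: max(577/149, 5.8/0.2) = 29 servings → $21.75.
milk + hummus with both tight: 1.225 servings and 3.34 servings → $3.39.
milk + kale with both targets exact would need a negative amount; discard.
milk + cottage cheese with both targets exact would need a negative amount; discard.
hummus + kale with both tight: 0.6689 servings and 3.331 servings → $3.57.
hummus + cottage cheese with both tight: 3.08 servings and 2.818 servings → $4.73.
kale + cottage cheese: the both-tight solution has a negative serving — not a feasible corner.
Cheapest feasible corner: $3.39.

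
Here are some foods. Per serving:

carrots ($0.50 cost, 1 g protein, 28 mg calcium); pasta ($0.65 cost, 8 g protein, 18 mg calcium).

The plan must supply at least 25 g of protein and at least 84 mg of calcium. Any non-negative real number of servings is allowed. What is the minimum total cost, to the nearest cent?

$2.48

With two linear requirements the optimum uses one or two foods; enumerate the corners.
carrots only: max(25/1, 84/28) = 25 servings → $12.50.
pasta only: max(25/8, 84/18) = 4.667 servings → $3.03.
carrots + pasta with both tight: 1.078 servings and 2.99 servings → $2.48.
So the least-cost plan costs $2.48.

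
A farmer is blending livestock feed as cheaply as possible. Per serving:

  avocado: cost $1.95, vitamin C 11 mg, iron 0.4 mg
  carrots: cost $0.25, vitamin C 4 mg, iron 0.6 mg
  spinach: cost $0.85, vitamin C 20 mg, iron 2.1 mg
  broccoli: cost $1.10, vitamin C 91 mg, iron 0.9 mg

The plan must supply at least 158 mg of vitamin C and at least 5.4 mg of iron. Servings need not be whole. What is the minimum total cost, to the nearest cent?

This is a tiny linear program; its minimum lies at a vertex of the feasible set. List the vertices and price them.
avocado only: max(158/11, 5.4/0.4) = 14.36 servings → $28.01.
carrots only: max(158/4, 5.4/0.6) = 39.5 servings → $9.88.
spinach only: max(158/20, 5.4/2.1) = 7.9 servings → $6.71.
broccoli only: max(158/91, 5.4/0.9) = 6 servings → $6.60.
avocado + carrots: the both-tight solution has a negative serving — not a feasible corner.
avocado + spinach with both targets exact would need a negative amount; discard.
avocado + broccoli with both tight: 13.18 servings and 0.1434 servings → $25.85.
carrots + spinach with both targets exact would need a negative amount; discard.
carrots + broccoli with both tight: 6.847 servings and 1.435 servings → $3.29.
spinach + broccoli with both tight: 2.017 servings and 1.293 servings → $3.14.
The minimum over all feasible corners is $3.14.

$3.14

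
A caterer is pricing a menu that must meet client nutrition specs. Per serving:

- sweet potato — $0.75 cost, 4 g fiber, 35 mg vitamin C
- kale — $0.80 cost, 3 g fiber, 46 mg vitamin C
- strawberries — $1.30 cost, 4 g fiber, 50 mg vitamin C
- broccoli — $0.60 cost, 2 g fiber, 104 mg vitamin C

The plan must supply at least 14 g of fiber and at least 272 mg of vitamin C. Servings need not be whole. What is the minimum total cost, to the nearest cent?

An LP optimum is at a vertex; with two nutrient constraints at most two foods are used. Check each candidate.
sweet potato only: max(14/4, 272/35) = 7.771 servings → $5.83.
kale only: max(14/3, 272/46) = 5.913 servings → $4.73.
strawberries only: max(14/4, 272/50) = 5.44 servings → $7.07.
broccoli only: max(14/2, 272/104) = 7 servings → $4.20.
sweet potato + kale with both targets exact would need a negative amount; discard.
sweet potato + strawberries: the both-tight solution has a negative serving — not a feasible corner.
sweet potato + broccoli with both tight: 2.636 servings and 1.728 servings → $3.01.
kale + strawberries: intersection lies outside the first quadrant.
kale + broccoli with both tight: 4.145 servings and 0.7818 servings → $3.79.
strawberries + broccoli with both tight: 2.886 servings and 1.228 servings → $4.49.
Cheapest feasible corner: $3.01.

$3.01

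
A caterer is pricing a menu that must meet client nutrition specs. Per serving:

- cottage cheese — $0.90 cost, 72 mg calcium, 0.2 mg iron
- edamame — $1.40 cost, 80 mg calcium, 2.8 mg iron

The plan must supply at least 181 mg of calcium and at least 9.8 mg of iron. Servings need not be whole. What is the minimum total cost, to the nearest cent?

$4.90

cottage cheese only: max(181/72, 9.8/0.2) = 49 servings → $44.10.
edamame only: max(181/80, 9.8/2.8) = 3.5 servings → $4.90.
cottage cheese + edamame with both targets exact would need a negative amount; discard.
So the least-cost plan costs $4.90.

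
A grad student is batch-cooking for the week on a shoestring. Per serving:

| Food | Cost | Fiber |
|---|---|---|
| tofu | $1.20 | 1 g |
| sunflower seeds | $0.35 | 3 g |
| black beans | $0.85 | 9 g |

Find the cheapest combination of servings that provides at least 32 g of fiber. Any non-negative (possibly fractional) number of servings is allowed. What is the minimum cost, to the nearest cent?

$3.02

Cost per g of fiber: black beans $0.0944, sunflower seeds $0.1167, tofu $1.2000.
With no serving limits, use only black beans: 32 g / 9 g = 3.556 servings × $0.85 = $3.02.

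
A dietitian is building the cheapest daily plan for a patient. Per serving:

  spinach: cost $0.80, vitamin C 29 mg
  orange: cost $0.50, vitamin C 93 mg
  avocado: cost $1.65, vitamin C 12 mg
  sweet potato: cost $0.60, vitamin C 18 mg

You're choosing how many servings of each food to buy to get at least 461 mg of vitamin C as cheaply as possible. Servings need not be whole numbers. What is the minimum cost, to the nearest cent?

Cost per mg of vitamin C: orange $0.0054, spinach $0.0276, sweet potato $0.0333, avocado $0.1375.
With no serving limits, use only orange: 461 mg / 93 mg = 4.957 servings × $0.50 = $2.48.

$2.48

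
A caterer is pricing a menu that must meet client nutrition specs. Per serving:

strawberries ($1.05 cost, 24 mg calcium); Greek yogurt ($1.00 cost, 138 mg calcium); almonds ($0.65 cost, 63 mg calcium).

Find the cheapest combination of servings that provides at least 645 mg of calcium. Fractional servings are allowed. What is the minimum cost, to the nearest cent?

Cost per mg of calcium: Greek yogurt $0.0072, almonds $0.0103, strawberries $0.0437.
With no serving limits, use only Greek yogurt: 645 mg / 138 mg = 4.674 servings × $1.00 = $4.67.

$4.67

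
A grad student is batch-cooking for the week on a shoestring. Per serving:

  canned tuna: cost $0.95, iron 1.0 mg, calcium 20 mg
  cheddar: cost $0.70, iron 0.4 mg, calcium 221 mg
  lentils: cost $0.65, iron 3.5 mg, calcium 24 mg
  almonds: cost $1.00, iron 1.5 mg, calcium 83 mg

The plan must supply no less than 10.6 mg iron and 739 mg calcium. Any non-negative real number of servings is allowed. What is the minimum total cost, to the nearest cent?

canned tuna only: max(10.6/1.0, 739/20) = 36.95 servings → $35.10.
cheddar only: max(10.6/0.4, 739/221) = 26.5 servings → $18.55.
lentils only: max(10.6/3.5, 739/24) = 30.79 servings → $20.01.
almonds only: max(10.6/1.5, 739/83) = 8.904 servings → $8.90.
canned tuna + cheddar with both tight: 9.61 servings and 2.474 servings → $10.86.
canned tuna + lentils with both targets exact would need a negative amount; discard.
canned tuna + almonds: intersection lies outside the first quadrant.
cheddar + lentils with both tight: 3.053 servings and 2.68 servings → $3.88.
cheddar + almonds with both tight: 0.7667 servings and 6.862 servings → $7.40.
lentils + almonds with both targets exact would need a negative amount; discard.
The minimum over all feasible corners is $3.88.

$3.88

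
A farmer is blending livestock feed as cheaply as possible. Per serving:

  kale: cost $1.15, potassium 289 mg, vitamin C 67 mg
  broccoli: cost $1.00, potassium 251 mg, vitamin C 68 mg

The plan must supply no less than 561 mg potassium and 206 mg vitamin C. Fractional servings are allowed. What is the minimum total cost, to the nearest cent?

$3.03

At the optimum either one food covers both requirements or two foods hit both targets exactly; no other combination can be cheaper.
kale only: max(561/289, 206/67) = 3.075 servings → $3.54.
broccoli only: max(561/251, 206/68) = 3.029 servings → $3.03.
kale + broccoli: intersection lies outside the first quadrant.
Cheapest feasible corner: $3.03.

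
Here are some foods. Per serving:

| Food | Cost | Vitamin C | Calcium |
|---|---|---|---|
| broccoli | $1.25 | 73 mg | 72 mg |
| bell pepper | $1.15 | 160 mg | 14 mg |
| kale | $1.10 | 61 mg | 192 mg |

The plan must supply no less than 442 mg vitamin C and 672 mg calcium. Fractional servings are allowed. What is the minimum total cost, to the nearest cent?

$5.42

Check every corner: each single food scaled to meet both minima, and each pair solved so both constraints bind.
broccoli only: max(442/73, 672/72) = 9.333 servings → $11.67.
bell pepper only: max(442/160, 672/14) = 48 servings → $55.20.
kale only: max(442/61, 672/192) = 7.246 servings → $7.97.
broccoli + bell pepper: intersection lies outside the first quadrant.
broccoli + kale with both tight: 4.559 servings and 1.791 servings → $7.67.
bell pepper + kale with both tight: 1.469 servings and 3.393 servings → $5.42.
So the least-cost plan costs $5.42.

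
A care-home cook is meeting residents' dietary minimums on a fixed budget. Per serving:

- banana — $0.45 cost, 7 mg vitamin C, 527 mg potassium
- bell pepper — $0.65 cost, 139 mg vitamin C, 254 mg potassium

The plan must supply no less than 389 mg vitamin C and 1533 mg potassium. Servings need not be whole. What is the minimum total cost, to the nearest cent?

$2.49

Minimising a linear cost over {vitamin C ≥ 389, potassium ≥ 1533, servings ≥ 0} — the optimum is at a vertex, using one or two foods.
banana only: max(389/7, 1533/527) = 55.57 servings → $25.01.
bell pepper only: max(389/139, 1533/254) = 6.035 servings → $3.92.
banana + bell pepper with both tight: 1.599 servings and 2.718 servings → $2.49.
So the least-cost plan costs $2.49.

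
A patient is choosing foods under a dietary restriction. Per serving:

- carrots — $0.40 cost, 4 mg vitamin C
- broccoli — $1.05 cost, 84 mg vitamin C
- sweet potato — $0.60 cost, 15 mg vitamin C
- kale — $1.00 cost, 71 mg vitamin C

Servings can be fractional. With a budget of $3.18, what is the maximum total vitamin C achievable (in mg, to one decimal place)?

254.4 mg

Vitamin C per dollar: broccoli 80, kale 71, sweet potato 25, carrots 10.
With no serving limits, spend the whole cost allowance on broccoli: $3.18 / $1.05 × 84 mg = 254.4 mg.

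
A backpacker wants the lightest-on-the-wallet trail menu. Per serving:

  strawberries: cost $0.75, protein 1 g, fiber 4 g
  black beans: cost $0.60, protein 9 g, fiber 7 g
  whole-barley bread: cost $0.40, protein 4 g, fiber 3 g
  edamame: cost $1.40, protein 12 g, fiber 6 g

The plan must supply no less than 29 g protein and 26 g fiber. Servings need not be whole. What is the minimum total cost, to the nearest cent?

An LP optimum is at a vertex; with two nutrient constraints at most two foods are used. Check each candidate.
strawberries only: max(29/1, 26/4) = 29 servings → $21.75.
black beans only: max(29/9, 26/7) = 3.714 servings → $2.23.
whole-barley bread only: max(29/4, 26/3) = 8.667 servings → $3.47.
edamame only: max(29/12, 26/6) = 4.333 servings → $6.07.
strawberries + black beans with both tight: 1.069 servings and 3.103 servings → $2.66.
strawberries + whole-barley bread with both tight: 1.308 servings and 6.923 servings → $3.75.
strawberries + edamame with both tight: 3.286 servings and 2.143 servings → $5.46.
black beans + whole-barley bread with both targets exact would need a negative amount; discard.
black beans + edamame: the both-tight solution has a negative serving — not a feasible corner.
whole-barley bread + edamame with both targets exact would need a negative amount; discard.
So the least-cost plan costs $2.23.

$2.23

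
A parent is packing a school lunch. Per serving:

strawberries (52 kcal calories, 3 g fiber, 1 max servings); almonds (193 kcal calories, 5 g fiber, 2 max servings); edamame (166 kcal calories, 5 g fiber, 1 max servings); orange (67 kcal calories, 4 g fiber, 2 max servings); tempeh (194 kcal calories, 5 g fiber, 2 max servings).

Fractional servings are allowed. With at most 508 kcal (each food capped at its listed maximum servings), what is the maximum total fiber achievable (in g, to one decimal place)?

Fiber per kcal: orange 0.0597, strawberries 0.05769, edamame 0.03012, almonds 0.02591, tempeh 0.02577.
Take 2 servings of orange: uses 134 kcal, +8.0 g fiber (running total 8.0 g).
Take 1 serving of strawberries: uses 52 kcal, +3.0 g fiber (running total 11.0 g).
Take 1 serving of edamame: uses 166 kcal, +5.0 g fiber (running total 16.0 g).
Take 0.8083 servings of almonds: uses 156 kcal, +4.0 g fiber (running total 20.0 g).
Filling greedily by fiber-per-kcal is optimal for one linear limit, giving 20.0 g.

20.0 g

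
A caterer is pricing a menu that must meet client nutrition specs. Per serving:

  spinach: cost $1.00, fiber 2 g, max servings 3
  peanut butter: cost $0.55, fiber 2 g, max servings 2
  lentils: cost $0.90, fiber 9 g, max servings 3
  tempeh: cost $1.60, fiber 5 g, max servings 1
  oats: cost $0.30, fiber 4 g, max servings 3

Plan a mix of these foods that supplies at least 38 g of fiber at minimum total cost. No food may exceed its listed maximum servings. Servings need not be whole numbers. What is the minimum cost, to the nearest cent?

$3.50

Cost per g of fiber: oats $0.0750, lentils $0.1000, peanut butter $0.2750, tempeh $0.3200, spinach $0.5000.
Take 3 servings of oats: +12.0 g fiber for $0.90 (total $0.90, still need 26.0 g).
Take 2.889 servings of lentils: +26.0 g fiber for $2.60 (total $3.50, still need 0.0 g).
Greedy by cheapest-per-g is optimal for a single linear constraint, so the minimum cost is $3.50.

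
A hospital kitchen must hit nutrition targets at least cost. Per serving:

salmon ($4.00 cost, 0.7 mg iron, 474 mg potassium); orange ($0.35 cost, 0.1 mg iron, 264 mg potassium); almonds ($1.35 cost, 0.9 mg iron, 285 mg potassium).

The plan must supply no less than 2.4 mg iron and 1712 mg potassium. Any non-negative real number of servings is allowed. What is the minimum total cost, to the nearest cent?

Compare the cost at each extreme point of the feasible region.
salmon only: max(2.4/0.7, 1712/474) = 3.612 servings → $14.45.
orange only: max(2.4/0.1, 1712/264) = 24 servings → $8.40.
almonds only: max(2.4/0.9, 1712/285) = 6.007 servings → $8.11.
salmon + orange with both tight: 3.365 servings and 0.4425 servings → $13.62.
salmon + almonds: intersection lies outside the first quadrant.
orange + almonds with both tight: 4.098 servings and 2.211 servings → $4.42.
Cheapest feasible corner: $4.42.

$4.42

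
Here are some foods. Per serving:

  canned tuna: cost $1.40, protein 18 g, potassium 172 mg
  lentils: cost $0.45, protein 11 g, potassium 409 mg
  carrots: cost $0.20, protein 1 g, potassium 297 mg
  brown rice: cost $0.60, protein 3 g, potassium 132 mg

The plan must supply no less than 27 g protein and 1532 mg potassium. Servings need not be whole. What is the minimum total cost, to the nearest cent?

$1.43

canned tuna only: max(27/18, 1532/172) = 8.907 servings → $12.47.
lentils only: max(27/11, 1532/409) = 3.746 servings → $1.69.
carrots only: max(27/1, 1532/297) = 27 servings → $5.40.
brown rice only: max(27/3, 1532/132) = 11.61 servings → $6.96.
canned tuna + lentils: intersection lies outside the first quadrant.
canned tuna + carrots with both tight: 1.254 servings and 4.432 servings → $2.64.
canned tuna + brown rice: intersection lies outside the first quadrant.
lentils + carrots with both tight: 2.27 servings and 2.033 servings → $1.43.
lentils + brown rice with both targets exact would need a negative amount; discard.
carrots + brown rice with both tight: 1.36 servings and 8.547 servings → $5.40.
So the least-cost plan costs $1.43.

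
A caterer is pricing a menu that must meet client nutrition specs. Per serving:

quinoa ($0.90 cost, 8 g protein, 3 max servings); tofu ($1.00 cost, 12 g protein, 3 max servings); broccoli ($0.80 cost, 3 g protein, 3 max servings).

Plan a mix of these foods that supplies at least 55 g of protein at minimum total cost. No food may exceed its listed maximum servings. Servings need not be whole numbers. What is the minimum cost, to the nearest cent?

Cost per g of protein: tofu $0.0833, quinoa $0.1125, broccoli $0.2667.
Take 3 servings of tofu: +36.0 g protein for $3.00 (total $3.00, still need 19.0 g).
Take 2.375 servings of quinoa: +19.0 g protein for $2.14 (total $5.14, still need 0.0 g).
Greedy by cheapest-per-g is optimal for a single linear constraint, so the minimum cost is $5.14.

$5.14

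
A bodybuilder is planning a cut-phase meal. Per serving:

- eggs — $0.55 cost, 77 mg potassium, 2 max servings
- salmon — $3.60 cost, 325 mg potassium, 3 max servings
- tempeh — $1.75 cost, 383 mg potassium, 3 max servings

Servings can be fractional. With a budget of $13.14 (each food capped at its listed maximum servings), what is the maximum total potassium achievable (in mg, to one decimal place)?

Potassium per dollar: tempeh 218.9, eggs 140, salmon 90.28.
Take 3 servings of tempeh: spends $5.25, +1149.0 mg potassium (running total 1149.0 mg).
Take 2 servings of eggs: spends $1.10, +154.0 mg potassium (running total 1303.0 mg).
Take 1.886 servings of salmon: spends $6.79, +613.0 mg potassium (running total 1916.0 mg).
Filling greedily by potassium-per-dollar is optimal for one linear limit, giving 1916.0 mg.

1916.0 mg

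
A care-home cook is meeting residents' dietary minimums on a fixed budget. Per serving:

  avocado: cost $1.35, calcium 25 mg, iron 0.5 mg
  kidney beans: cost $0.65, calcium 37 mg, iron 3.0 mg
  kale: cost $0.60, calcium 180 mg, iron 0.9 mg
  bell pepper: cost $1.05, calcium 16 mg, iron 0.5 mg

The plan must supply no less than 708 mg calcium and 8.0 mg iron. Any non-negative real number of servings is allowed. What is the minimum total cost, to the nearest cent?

$3.19

With two linear requirements the optimum uses one or two foods; enumerate the corners.
avocado only: max(708/25, 8.0/0.5) = 28.32 servings → $38.23.
kidney beans only: max(708/37, 8.0/3.0) = 19.14 servings → $12.44.
kale only: max(708/180, 8.0/0.9) = 8.889 servings → $5.33.
bell pepper only: max(708/16, 8.0/0.5) = 44.25 servings → $46.46.
avocado + kidney beans with both targets exact would need a negative amount; discard.
avocado + kale with both tight: 11.89 servings and 2.281 servings → $17.42.
avocado + bell pepper: intersection lies outside the first quadrant.
kidney beans + kale with both tight: 1.584 servings and 3.608 servings → $3.19.
kidney beans + bell pepper: the both-tight solution has a negative serving — not a feasible corner.
kale + bell pepper with both tight: 2.989 servings and 10.62 servings → $12.94.
So the least-cost plan costs $3.19.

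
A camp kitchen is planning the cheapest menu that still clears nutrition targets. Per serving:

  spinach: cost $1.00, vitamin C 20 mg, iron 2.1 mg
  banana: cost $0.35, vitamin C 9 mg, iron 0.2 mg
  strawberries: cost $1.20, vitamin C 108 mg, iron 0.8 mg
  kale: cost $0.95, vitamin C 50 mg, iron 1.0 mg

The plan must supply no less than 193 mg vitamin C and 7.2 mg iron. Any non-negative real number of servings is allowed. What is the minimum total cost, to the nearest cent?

An LP optimum is at a vertex; with two nutrient constraints at most two foods are used. Check each candidate.
spinach only: max(193/20, 7.2/2.1) = 9.65 servings → $9.65.
banana only: max(193/9, 7.2/0.2) = 36 servings → $12.60.
strawberries only: max(193/108, 7.2/0.8) = 9 servings → $10.80.
kale only: max(193/50, 7.2/1.0) = 7.2 servings → $6.84.
spinach + banana with both tight: 1.758 servings and 17.54 servings → $7.90.
spinach + strawberries with both tight: 2.956 servings and 1.24 servings → $4.44.
spinach + kale with both tight: 1.965 servings and 3.074 servings → $4.89.
banana + strawberries: intersection lies outside the first quadrant.
banana + kale: the both-tight solution has a negative serving — not a feasible corner.
strawberries + kale: the both-tight solution has a negative serving — not a feasible corner.
So the least-cost plan costs $4.44.

$4.44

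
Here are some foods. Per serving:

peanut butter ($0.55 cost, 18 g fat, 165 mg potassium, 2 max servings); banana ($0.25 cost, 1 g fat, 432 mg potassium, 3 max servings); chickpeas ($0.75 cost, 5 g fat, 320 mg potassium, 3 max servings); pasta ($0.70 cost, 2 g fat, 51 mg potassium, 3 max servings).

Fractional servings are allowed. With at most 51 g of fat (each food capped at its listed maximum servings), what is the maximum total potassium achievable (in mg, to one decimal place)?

2656.5 mg

Potassium per g fat: banana 432, chickpeas 64, pasta 25.5, peanut butter 9.167.
Take 3 servings of banana: uses 3 g fat, +1296.0 mg potassium (running total 1296.0 mg).
Take 3 servings of chickpeas: uses 15 g fat, +960.0 mg potassium (running total 2256.0 mg).
Take 3 servings of pasta: uses 6 g fat, +153.0 mg potassium (running total 2409.0 mg).
Take 1.5 servings of peanut butter: uses 27 g fat, +247.5 mg potassium (running total 2656.5 mg).
Greedy by best ratio exhausts the fat allowance optimally: 2656.5 mg.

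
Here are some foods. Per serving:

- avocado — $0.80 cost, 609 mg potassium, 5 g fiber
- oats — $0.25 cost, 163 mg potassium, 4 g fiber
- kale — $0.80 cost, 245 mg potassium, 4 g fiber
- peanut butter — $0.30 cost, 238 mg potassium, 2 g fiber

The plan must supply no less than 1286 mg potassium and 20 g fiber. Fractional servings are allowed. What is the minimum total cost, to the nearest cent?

At the optimum either one food covers both requirements or two foods hit both targets exactly; no other combination can be cheaper.
avocado only: max(1286/609, 20/5) = 4 servings → $3.20.
oats only: max(1286/163, 20/4) = 7.89 servings → $1.97.
kale only: max(1286/245, 20/4) = 5.249 servings → $4.20.
peanut butter only: max(1286/238, 20/2) = 10 servings → $3.00.
avocado + oats with both tight: 1.162 servings and 3.547 servings → $1.82.
avocado + kale with both tight: 0.2015 servings and 4.748 servings → $3.96.
avocado + peanut butter with both targets exact would need a negative amount; discard.
oats + kale: intersection lies outside the first quadrant.
oats + peanut butter with both tight: 3.495 servings and 3.01 servings → $1.78.
kale + peanut butter with both tight: 4.736 servings and 0.5281 servings → $3.95.
The minimum over all feasible corners is $1.78.

$1.78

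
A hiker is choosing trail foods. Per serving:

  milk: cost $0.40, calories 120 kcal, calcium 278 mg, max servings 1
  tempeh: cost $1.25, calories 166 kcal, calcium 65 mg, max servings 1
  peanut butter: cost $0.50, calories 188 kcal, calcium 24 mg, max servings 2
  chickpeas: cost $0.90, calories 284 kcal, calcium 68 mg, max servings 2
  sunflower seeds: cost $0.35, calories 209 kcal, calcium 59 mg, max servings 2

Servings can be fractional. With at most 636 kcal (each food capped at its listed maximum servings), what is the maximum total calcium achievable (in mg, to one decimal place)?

441.8 mg

Calcium per kcal: milk 2.317, tempeh 0.3916, sunflower seeds 0.2823, chickpeas 0.2394, peanut butter 0.1277.
Take 1 serving of milk: uses 120 kcal, +278.0 mg calcium (running total 278.0 mg).
Take 1 serving of tempeh: uses 166 kcal, +65.0 mg calcium (running total 343.0 mg).
Take 1.675 servings of sunflower seeds: uses 350 kcal, +98.8 mg calcium (running total 441.8 mg).
Greedy by best ratio exhausts the calories allowance optimally: 441.8 mg.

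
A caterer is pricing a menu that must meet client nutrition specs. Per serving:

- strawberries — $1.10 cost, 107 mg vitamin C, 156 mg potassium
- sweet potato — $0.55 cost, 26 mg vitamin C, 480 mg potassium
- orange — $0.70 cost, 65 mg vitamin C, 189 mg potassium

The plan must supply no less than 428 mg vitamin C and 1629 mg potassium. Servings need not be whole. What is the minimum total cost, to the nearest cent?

$4.87

Check every corner: each single food scaled to meet both minima, and each pair solved so both constraints bind.
strawberries only: max(428/107, 1629/156) = 10.44 servings → $11.49.
sweet potato only: max(428/26, 1629/480) = 16.46 servings → $9.05.
orange only: max(428/65, 1629/189) = 8.619 servings → $6.03.
strawberries + sweet potato with both tight: 3.448 servings and 2.273 servings → $5.04.
strawberries + orange: the both-tight solution has a negative serving — not a feasible corner.
sweet potato + orange with both tight: 0.9508 servings and 6.204 servings → $4.87.
The minimum over all feasible corners is $4.87.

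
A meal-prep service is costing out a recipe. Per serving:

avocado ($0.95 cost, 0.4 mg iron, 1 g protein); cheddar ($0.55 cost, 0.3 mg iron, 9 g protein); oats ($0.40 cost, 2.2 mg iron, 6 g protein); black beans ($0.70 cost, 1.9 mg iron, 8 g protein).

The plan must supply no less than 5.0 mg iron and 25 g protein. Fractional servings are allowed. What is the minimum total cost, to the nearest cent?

$1.60

At the optimum either one food covers both requirements or two foods hit both targets exactly; no other combination can be cheaper.
avocado only: max(5.0/0.4, 25/1) = 25 servings → $23.75.
cheddar only: max(5.0/0.3, 25/9) = 16.67 servings → $9.17.
oats only: max(5.0/2.2, 25/6) = 4.167 servings → $1.67.
black beans only: max(5.0/1.9, 25/8) = 3.125 servings → $2.19.
avocado + cheddar with both tight: 11.36 servings and 1.515 servings → $11.63.
avocado + oats: intersection lies outside the first quadrant.
avocado + black beans with both targets exact would need a negative amount; discard.
cheddar + oats with both tight: 1.389 servings and 2.083 servings → $1.60.
cheddar + black beans with both tight: 0.5102 servings and 2.551 servings → $2.07.
oats + black beans: the both-tight solution has a negative serving — not a feasible corner.
Cheapest feasible corner: $1.60.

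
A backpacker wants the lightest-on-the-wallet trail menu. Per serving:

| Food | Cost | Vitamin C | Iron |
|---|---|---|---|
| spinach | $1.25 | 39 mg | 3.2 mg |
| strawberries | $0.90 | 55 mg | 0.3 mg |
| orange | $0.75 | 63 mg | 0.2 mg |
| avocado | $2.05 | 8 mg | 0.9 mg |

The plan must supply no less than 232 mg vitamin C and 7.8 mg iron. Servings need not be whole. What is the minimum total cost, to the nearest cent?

$4.57

At the optimum either one food covers both requirements or two foods hit both targets exactly; no other combination can be cheaper.
spinach only: max(232/39, 7.8/3.2) = 5.949 servings → $7.44.
strawberries only: max(232/55, 7.8/0.3) = 26 servings → $23.40.
orange only: max(232/63, 7.8/0.2) = 39 servings → $29.25.
avocado only: max(232/8, 7.8/0.9) = 29 servings → $59.45.
spinach + strawberries with both tight: 2.187 servings and 2.667 servings → $5.13.
spinach + orange with both tight: 2.296 servings and 2.261 servings → $4.57.
spinach + avocado with both targets exact would need a negative amount; discard.
strawberries + orange with both targets exact would need a negative amount; discard.
strawberries + avocado with both tight: 3.108 servings and 7.631 servings → $18.44.
orange + avocado with both tight: 2.657 servings and 8.076 servings → $18.55.
So the least-cost plan costs $4.57.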